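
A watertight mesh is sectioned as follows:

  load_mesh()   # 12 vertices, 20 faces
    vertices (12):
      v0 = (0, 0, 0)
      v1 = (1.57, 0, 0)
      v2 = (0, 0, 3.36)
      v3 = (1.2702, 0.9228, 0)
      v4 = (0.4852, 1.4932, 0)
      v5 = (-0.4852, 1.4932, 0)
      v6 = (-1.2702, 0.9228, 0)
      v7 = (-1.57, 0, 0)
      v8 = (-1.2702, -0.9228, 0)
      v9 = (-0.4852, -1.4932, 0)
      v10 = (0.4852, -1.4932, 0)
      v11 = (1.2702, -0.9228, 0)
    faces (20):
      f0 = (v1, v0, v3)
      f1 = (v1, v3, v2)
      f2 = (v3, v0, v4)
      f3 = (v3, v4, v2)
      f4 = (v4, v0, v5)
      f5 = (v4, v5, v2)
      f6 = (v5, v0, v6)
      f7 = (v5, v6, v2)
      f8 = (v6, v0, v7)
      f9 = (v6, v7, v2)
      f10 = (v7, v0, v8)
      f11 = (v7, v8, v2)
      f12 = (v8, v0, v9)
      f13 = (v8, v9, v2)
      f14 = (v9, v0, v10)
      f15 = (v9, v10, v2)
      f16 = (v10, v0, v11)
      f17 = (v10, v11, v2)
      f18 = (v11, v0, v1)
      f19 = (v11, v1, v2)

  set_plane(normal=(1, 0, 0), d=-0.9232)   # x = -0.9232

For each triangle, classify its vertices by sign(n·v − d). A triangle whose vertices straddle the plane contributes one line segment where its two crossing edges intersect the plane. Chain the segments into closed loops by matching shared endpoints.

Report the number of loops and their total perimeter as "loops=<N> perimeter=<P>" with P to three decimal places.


Straddling triangles (8 of 20):
  (v5,v0,v6) [++-] → (-0.9232, 0.670705, 0)–(-0.9232, 1.17494, 0)  len=0.5042
  (v5,v6,v2) [+-+] → (-0.9232, 1.17494, 0)–(-0.9232, 0.670705, 0.917903)  len=1.0473
  (v6,v0,v7) [-+-] → (-0.9232, 0.670705, 0)–(-0.9232, 0, 0)  len=0.6707
  (v6,v7,v2) [--+] → (-0.9232, 0, 1.38423)–(-0.9232, 0.670705, 0.917903)  len=0.8169
  (v7,v0,v8) [-+-] → (-0.9232, 0, 0)–(-0.9232, -0.670705, 0)  len=0.6707
  (v7,v8,v2) [--+] → (-0.9232, -0.670705, 0.917903)–(-0.9232, 0, 1.38423)  len=0.8169
  (v8,v0,v9) [-++] → (-0.9232, -0.670705, 0)–(-0.9232, -1.17494, 0)  len=0.5042
  (v8,v9,v2) [-++] → (-0.9232, -1.17494, 0)–(-0.9232, -0.670705, 0.917903)  len=1.0473

Chained into 1 loop(s):
  loop 1: 8 segments, perimeter = 6.0782
Total perimeter = 6.078

loops=1 perimeter=6.078


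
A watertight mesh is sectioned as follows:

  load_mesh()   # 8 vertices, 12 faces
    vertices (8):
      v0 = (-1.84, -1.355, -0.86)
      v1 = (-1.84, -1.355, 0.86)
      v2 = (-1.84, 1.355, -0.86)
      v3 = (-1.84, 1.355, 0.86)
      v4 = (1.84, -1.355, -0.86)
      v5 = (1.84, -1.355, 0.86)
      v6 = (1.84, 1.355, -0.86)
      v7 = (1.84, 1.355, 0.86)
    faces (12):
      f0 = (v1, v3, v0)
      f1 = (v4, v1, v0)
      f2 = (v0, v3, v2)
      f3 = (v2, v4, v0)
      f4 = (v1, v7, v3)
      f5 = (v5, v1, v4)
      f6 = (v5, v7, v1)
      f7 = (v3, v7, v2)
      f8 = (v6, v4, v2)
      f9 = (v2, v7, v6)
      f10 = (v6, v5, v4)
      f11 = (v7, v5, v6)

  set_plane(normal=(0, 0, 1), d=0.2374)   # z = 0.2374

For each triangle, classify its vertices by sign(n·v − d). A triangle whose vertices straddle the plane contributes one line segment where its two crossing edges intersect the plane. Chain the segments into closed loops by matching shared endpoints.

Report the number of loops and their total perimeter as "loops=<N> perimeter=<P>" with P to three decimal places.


loops=1 perimeter=12.780

Straddling triangles (8 of 12):
  (v1,v3,v0) [++-] → (-1.84, 0.374043, 0.2374)–(-1.84, -1.355, 0.2374)  len=1.7290
  (v4,v1,v0) [-+-] → (-0.507926, -1.355, 0.2374)–(-1.84, -1.355, 0.2374)  len=1.3321
  (v0,v3,v2) [-+-] → (-1.84, 0.374043, 0.2374)–(-1.84, 1.355, 0.2374)  len=0.9810
  (v5,v1,v4) [++-] → (-0.507926, -1.355, 0.2374)–(1.84, -1.355, 0.2374)  len=2.3479
  (v3,v7,v2) [++-] → (0.507926, 1.355, 0.2374)–(-1.84, 1.355, 0.2374)  len=2.3479
  (v2,v7,v6) [-+-] → (0.507926, 1.355, 0.2374)–(1.84, 1.355, 0.2374)  len=1.3321
  (v6,v5,v4) [-+-] → (1.84, -0.374043, 0.2374)–(1.84, -1.355, 0.2374)  len=0.9810
  (v7,v5,v6) [++-] → (1.84, -0.374043, 0.2374)–(1.84, 1.355, 0.2374)  len=1.7290

Chained into 1 loop(s):
  loop 1: 8 segments, perimeter = 12.7800
Total perimeter = 12.780


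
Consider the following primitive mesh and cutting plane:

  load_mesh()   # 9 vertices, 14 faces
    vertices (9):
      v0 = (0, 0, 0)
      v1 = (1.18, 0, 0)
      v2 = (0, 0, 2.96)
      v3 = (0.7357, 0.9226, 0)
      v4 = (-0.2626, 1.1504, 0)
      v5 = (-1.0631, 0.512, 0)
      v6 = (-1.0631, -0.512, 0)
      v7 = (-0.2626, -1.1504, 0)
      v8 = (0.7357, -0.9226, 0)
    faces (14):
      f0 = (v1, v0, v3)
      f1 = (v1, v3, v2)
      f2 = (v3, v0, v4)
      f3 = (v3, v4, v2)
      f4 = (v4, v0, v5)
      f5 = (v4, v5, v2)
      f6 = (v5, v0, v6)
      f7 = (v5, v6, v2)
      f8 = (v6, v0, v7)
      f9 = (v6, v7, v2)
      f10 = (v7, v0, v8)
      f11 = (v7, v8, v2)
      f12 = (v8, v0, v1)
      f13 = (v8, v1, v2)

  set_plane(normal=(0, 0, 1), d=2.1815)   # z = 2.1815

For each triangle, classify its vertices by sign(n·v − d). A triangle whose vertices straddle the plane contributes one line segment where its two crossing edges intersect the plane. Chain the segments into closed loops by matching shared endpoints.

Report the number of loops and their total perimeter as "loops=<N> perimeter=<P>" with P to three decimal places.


Straddling triangles (7 of 14):
  (v1,v3,v2) [--+] → (0.193494, 0.24265, 2.1815)–(0.310348, 0, 2.1815)  len=0.2693
  (v3,v4,v2) [--+] → (-0.0690656, 0.302563, 2.1815)–(0.193494, 0.24265, 2.1815)  len=0.2693
  (v4,v5,v2) [--+] → (-0.279602, 0.134659, 2.1815)–(-0.0690656, 0.302563, 2.1815)  len=0.2693
  (v5,v6,v2) [--+] → (-0.279602, -0.134659, 2.1815)–(-0.279602, 0.134659, 2.1815)  len=0.2693
  (v6,v7,v2) [--+] → (-0.0690656, -0.302563, 2.1815)–(-0.279602, -0.134659, 2.1815)  len=0.2693
  (v7,v8,v2) [--+] → (0.193494, -0.24265, 2.1815)–(-0.0690656, -0.302563, 2.1815)  len=0.2693
  (v8,v1,v2) [--+] → (0.310348, 0, 2.1815)–(0.193494, -0.24265, 2.1815)  len=0.2693

Chained into 1 loop(s):
  loop 1: 7 segments, perimeter = 1.8852
Total perimeter = 1.885

loops=1 perimeter=1.885


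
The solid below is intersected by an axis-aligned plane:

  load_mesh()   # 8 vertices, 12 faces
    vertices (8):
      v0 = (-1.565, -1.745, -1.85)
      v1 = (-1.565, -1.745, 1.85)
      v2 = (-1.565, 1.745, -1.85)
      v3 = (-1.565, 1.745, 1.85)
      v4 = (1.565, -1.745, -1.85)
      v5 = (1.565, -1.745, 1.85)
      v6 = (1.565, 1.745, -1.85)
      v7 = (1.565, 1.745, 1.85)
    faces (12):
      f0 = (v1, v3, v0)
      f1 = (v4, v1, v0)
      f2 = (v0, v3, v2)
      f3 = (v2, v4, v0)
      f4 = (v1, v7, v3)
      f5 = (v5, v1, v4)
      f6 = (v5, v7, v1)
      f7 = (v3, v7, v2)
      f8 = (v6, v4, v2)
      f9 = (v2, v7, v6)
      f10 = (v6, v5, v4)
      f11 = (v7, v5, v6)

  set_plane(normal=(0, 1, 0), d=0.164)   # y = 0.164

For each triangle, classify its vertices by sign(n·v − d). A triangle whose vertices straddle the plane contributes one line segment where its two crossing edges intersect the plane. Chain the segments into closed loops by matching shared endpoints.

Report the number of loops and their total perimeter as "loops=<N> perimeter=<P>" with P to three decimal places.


Straddling triangles (8 of 12):
  (v1,v3,v0) [-+-] → (-1.565, 0.164, 1.85)–(-1.565, 0.164, 0.173868)  len=1.6761
  (v0,v3,v2) [-++] → (-1.565, 0.164, 0.173868)–(-1.565, 0.164, -1.85)  len=2.0239
  (v2,v4,v0) [+--] → (-0.147083, 0.164, -1.85)–(-1.565, 0.164, -1.85)  len=1.4179
  (v1,v7,v3) [-++] → (0.147083, 0.164, 1.85)–(-1.565, 0.164, 1.85)  len=1.7121
  (v5,v7,v1) [-+-] → (1.565, 0.164, 1.85)–(0.147083, 0.164, 1.85)  len=1.4179
  (v6,v4,v2) [+-+] → (1.565, 0.164, -1.85)–(-0.147083, 0.164, -1.85)  len=1.7121
  (v6,v5,v4) [+--] → (1.565, 0.164, -0.173868)–(1.565, 0.164, -1.85)  len=1.6761
  (v7,v5,v6) [+-+] → (1.565, 0.164, 1.85)–(1.565, 0.164, -0.173868)  len=2.0239

Chained into 1 loop(s):
  loop 1: 8 segments, perimeter = 13.6600
Total perimeter = 13.660

loops=1 perimeter=13.660


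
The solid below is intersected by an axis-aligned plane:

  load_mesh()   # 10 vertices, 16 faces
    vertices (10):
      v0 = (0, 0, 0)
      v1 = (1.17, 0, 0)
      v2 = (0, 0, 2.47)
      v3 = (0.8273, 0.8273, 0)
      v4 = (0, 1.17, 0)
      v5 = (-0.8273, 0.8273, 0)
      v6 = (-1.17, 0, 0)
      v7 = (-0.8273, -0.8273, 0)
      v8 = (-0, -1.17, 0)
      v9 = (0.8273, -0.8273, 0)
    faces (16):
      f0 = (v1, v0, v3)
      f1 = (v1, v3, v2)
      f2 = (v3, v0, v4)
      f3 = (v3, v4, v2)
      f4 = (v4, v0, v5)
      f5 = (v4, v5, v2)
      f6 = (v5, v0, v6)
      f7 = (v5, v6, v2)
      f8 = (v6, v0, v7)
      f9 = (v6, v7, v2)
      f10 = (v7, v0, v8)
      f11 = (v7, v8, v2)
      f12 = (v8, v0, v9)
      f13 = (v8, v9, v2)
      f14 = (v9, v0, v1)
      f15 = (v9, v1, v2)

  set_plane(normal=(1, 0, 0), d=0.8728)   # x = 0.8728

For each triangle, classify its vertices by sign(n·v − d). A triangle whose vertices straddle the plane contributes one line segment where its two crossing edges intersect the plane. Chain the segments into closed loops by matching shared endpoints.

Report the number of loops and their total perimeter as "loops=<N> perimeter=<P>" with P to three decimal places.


loops=1 perimeter=3.341

Straddling triangles (4 of 16):
  (v1,v0,v3) [+--] → (0.8728, 0, 0)–(0.8728, 0.71746, 0)  len=0.7175
  (v1,v3,v2) [+--] → (0.8728, 0.71746, 0)–(0.8728, 0, 0.627422)  len=0.9531
  (v9,v0,v1) [--+] → (0.8728, 0, 0)–(0.8728, -0.71746, 0)  len=0.7175
  (v9,v1,v2) [-+-] → (0.8728, -0.71746, 0)–(0.8728, 0, 0.627422)  len=0.9531

Chained into 1 loop(s):
  loop 1: 4 segments, perimeter = 3.3411
Total perimeter = 3.341


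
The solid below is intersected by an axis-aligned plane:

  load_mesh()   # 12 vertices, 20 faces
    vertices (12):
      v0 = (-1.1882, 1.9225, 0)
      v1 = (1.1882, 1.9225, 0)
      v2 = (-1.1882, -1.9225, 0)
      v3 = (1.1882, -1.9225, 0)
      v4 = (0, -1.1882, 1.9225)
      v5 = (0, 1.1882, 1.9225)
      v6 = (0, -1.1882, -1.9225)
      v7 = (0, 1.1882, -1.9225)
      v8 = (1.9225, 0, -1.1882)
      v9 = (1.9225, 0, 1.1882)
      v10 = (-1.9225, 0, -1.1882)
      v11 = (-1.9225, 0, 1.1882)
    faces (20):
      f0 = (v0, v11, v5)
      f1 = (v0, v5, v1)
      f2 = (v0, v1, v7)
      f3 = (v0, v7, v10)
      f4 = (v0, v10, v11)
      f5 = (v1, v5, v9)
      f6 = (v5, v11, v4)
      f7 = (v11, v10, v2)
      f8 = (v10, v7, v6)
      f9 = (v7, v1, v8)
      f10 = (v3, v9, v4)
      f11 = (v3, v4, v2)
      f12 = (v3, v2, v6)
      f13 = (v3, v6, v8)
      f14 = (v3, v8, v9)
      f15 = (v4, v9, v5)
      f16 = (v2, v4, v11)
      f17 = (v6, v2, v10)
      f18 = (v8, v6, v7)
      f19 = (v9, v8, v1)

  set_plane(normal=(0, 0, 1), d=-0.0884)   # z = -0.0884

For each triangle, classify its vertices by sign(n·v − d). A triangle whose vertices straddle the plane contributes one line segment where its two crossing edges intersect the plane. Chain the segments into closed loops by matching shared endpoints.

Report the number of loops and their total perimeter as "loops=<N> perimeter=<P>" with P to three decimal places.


Straddling triangles (10 of 20):
  (v0,v1,v7) [++-] → (1.13356, 1.88874, -0.0884)–(-1.13356, 1.88874, -0.0884)  len=2.2671
  (v0,v7,v10) [+--] → (-1.13356, 1.88874, -0.0884)–(-1.24283, 1.77947, -0.0884)  len=0.1545
  (v0,v10,v11) [+-+] → (-1.24283, 1.77947, -0.0884)–(-1.9225, 0, -0.0884)  len=1.9049
  (v11,v10,v2) [+-+] → (-1.9225, 0, -0.0884)–(-1.24283, -1.77947, -0.0884)  len=1.9049
  (v7,v1,v8) [-+-] → (1.13356, 1.88874, -0.0884)–(1.24283, 1.77947, -0.0884)  len=0.1545
  (v3,v2,v6) [++-] → (-1.13356, -1.88874, -0.0884)–(1.13356, -1.88874, -0.0884)  len=2.2671
  (v3,v6,v8) [+--] → (1.13356, -1.88874, -0.0884)–(1.24283, -1.77947, -0.0884)  len=0.1545
  (v3,v8,v9) [+-+] → (1.24283, -1.77947, -0.0884)–(1.9225, 0, -0.0884)  len=1.9049
  (v6,v2,v10) [-+-] → (-1.13356, -1.88874, -0.0884)–(-1.24283, -1.77947, -0.0884)  len=0.1545
  (v9,v8,v1) [+-+] → (1.9225, 0, -0.0884)–(1.24283, 1.77947, -0.0884)  len=1.9049

Chained into 1 loop(s):
  loop 1: 10 segments, perimeter = 12.7718
Total perimeter = 12.772

loops=1 perimeter=12.772


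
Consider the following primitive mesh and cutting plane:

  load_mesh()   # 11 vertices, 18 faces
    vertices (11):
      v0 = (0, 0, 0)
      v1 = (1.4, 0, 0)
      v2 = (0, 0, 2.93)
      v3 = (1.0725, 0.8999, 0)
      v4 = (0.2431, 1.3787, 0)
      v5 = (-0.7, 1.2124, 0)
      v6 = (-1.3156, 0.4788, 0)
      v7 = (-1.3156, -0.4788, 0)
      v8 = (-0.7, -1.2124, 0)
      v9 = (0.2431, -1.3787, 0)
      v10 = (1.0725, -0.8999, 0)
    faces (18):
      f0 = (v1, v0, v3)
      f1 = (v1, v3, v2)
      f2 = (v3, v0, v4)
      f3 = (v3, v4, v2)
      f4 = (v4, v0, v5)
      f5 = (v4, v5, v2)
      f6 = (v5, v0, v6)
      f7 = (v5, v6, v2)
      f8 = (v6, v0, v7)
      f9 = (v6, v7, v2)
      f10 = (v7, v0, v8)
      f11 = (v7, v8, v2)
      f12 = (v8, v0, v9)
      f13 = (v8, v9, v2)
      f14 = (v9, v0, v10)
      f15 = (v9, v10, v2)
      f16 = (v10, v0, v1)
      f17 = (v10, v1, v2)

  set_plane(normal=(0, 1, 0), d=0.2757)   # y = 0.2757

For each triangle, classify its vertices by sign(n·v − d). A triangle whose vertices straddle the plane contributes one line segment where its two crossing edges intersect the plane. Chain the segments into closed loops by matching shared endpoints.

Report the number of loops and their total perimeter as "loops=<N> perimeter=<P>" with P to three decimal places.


loops=1 perimeter=8.055

Straddling triangles (10 of 18):
  (v1,v0,v3) [--+] → (0.328579, 0.2757, 0)–(1.29966, 0.2757, 0)  len=0.9711
  (v1,v3,v2) [-+-] → (1.29966, 0.2757, 0)–(0.328579, 0.2757, 2.03234)  len=2.2524
  (v3,v0,v4) [+-+] → (0.328579, 0.2757, 0)–(0.0486129, 0.2757, 0)  len=0.2800
  (v3,v4,v2) [++-] → (0.0486129, 0.2757, 2.34409)–(0.328579, 0.2757, 2.03234)  len=0.4190
  (v4,v0,v5) [+-+] → (0.0486129, 0.2757, 0)–(-0.15918, 0.2757, 0)  len=0.2078
  (v4,v5,v2) [++-] → (-0.15918, 0.2757, 2.26372)–(0.0486129, 0.2757, 2.34409)  len=0.2228
  (v5,v0,v6) [+-+] → (-0.15918, 0.2757, 0)–(-0.757542, 0.2757, 0)  len=0.5984
  (v5,v6,v2) [++-] → (-0.757542, 0.2757, 1.24286)–(-0.15918, 0.2757, 2.26372)  len=1.1833
  (v6,v0,v7) [+--] → (-0.757542, 0.2757, 0)–(-1.3156, 0.2757, 0)  len=0.5581
  (v6,v7,v2) [+--] → (-1.3156, 0.2757, 0)–(-0.757542, 0.2757, 1.24286)  len=1.3624

Chained into 1 loop(s):
  loop 1: 10 segments, perimeter = 8.0552
Total perimeter = 8.055


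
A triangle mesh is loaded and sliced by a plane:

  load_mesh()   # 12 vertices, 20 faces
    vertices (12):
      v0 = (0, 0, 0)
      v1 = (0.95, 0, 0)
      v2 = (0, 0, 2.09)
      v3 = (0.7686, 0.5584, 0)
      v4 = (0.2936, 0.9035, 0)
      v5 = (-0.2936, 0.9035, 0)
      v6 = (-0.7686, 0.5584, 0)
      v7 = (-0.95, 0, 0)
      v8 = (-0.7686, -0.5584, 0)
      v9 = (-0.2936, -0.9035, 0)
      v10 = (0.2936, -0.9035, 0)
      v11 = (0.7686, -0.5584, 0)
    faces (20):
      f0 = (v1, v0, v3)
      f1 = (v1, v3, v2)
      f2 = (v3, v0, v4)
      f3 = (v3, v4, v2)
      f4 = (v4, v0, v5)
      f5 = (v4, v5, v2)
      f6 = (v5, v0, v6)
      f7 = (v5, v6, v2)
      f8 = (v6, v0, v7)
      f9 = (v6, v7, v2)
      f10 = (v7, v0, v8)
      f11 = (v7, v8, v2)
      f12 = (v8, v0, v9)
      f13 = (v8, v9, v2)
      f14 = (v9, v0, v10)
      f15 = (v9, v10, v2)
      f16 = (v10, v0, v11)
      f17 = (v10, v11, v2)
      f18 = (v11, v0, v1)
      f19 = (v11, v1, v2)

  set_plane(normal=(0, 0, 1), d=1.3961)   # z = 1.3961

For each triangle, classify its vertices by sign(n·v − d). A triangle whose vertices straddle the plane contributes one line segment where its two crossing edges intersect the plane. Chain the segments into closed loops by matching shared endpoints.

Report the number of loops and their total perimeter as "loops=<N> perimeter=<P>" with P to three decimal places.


loops=1 perimeter=1.949

Straddling triangles (10 of 20):
  (v1,v3,v2) [--+] → (0.255183, 0.185394, 1.3961)–(0.315409, 0, 1.3961)  len=0.1949
  (v3,v4,v2) [--+] → (0.097478, 0.299971, 1.3961)–(0.255183, 0.185394, 1.3961)  len=0.1949
  (v4,v5,v2) [--+] → (-0.097478, 0.299971, 1.3961)–(0.097478, 0.299971, 1.3961)  len=0.1950
  (v5,v6,v2) [--+] → (-0.255183, 0.185394, 1.3961)–(-0.097478, 0.299971, 1.3961)  len=0.1949
  (v6,v7,v2) [--+] → (-0.315409, 0, 1.3961)–(-0.255183, 0.185394, 1.3961)  len=0.1949
  (v7,v8,v2) [--+] → (-0.255183, -0.185394, 1.3961)–(-0.315409, 0, 1.3961)  len=0.1949
  (v8,v9,v2) [--+] → (-0.097478, -0.299971, 1.3961)–(-0.255183, -0.185394, 1.3961)  len=0.1949
  (v9,v10,v2) [--+] → (0.097478, -0.299971, 1.3961)–(-0.097478, -0.299971, 1.3961)  len=0.1950
  (v10,v11,v2) [--+] → (0.255183, -0.185394, 1.3961)–(0.097478, -0.299971, 1.3961)  len=0.1949
  (v11,v1,v2) [--+] → (0.315409, 0, 1.3961)–(0.255183, -0.185394, 1.3961)  len=0.1949

Chained into 1 loop(s):
  loop 1: 10 segments, perimeter = 1.9494
Total perimeter = 1.949


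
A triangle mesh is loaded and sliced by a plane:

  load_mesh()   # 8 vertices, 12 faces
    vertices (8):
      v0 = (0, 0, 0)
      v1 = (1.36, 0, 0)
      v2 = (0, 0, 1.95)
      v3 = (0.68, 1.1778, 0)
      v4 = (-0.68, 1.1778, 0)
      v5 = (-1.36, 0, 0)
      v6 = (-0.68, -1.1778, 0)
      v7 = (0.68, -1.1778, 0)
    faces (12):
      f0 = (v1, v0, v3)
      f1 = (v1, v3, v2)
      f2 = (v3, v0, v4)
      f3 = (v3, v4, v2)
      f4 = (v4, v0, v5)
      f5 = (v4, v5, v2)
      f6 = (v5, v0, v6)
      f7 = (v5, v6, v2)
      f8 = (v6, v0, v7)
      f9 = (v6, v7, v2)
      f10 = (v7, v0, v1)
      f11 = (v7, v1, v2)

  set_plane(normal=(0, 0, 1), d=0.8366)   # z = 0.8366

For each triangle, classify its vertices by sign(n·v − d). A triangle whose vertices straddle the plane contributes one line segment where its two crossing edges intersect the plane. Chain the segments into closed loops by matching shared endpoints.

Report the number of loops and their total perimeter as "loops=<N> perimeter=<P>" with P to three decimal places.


loops=1 perimeter=4.659

Straddling triangles (6 of 12):
  (v1,v3,v2) [--+] → (0.388263, 0.672494, 0.8366)–(0.776525, 0, 0.8366)  len=0.7765
  (v3,v4,v2) [--+] → (-0.388263, 0.672494, 0.8366)–(0.388263, 0.672494, 0.8366)  len=0.7765
  (v4,v5,v2) [--+] → (-0.776525, 0, 0.8366)–(-0.388263, 0.672494, 0.8366)  len=0.7765
  (v5,v6,v2) [--+] → (-0.388263, -0.672494, 0.8366)–(-0.776525, 0, 0.8366)  len=0.7765
  (v6,v7,v2) [--+] → (0.388263, -0.672494, 0.8366)–(-0.388263, -0.672494, 0.8366)  len=0.7765
  (v7,v1,v2) [--+] → (0.776525, 0, 0.8366)–(0.388263, -0.672494, 0.8366)  len=0.7765

Chained into 1 loop(s):
  loop 1: 6 segments, perimeter = 4.6592
Total perimeter = 4.659


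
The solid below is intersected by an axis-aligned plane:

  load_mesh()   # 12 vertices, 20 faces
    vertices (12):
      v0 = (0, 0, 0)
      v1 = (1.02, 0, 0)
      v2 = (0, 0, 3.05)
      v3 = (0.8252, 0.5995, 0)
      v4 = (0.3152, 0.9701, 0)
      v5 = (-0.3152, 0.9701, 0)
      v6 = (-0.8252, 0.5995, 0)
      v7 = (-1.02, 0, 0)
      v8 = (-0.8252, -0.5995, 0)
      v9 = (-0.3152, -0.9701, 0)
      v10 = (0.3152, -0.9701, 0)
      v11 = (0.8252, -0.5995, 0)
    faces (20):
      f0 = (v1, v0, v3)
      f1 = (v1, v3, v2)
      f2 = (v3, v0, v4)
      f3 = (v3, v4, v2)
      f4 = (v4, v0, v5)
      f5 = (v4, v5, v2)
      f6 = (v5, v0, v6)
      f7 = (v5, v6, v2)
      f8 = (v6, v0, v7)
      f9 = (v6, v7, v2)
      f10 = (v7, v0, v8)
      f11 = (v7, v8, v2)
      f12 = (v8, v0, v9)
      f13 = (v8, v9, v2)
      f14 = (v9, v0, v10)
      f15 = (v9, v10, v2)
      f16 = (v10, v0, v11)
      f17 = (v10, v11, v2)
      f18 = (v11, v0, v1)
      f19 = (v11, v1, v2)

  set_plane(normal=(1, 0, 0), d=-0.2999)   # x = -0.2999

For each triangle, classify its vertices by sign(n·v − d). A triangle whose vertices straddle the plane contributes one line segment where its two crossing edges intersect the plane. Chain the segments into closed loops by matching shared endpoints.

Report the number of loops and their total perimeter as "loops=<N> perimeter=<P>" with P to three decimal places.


loops=1 perimeter=6.713

Straddling triangles (12 of 20):
  (v4,v0,v5) [++-] → (-0.2999, 0.923011, 0)–(-0.2999, 0.9701, 0)  len=0.0471
  (v4,v5,v2) [+-+] → (-0.2999, 0.9701, 0)–(-0.2999, 0.923011, 0.148049)  len=0.1554
  (v5,v0,v6) [-+-] → (-0.2999, 0.923011, 0)–(-0.2999, 0.217875, 0)  len=0.7051
  (v5,v6,v2) [--+] → (-0.2999, 0.217875, 1.94155)–(-0.2999, 0.923011, 0.148049)  len=1.9271
  (v6,v0,v7) [-+-] → (-0.2999, 0.217875, 0)–(-0.2999, 0, 0)  len=0.2179
  (v6,v7,v2) [--+] → (-0.2999, 0, 2.15324)–(-0.2999, 0.217875, 1.94155)  len=0.3038
  (v7,v0,v8) [-+-] → (-0.2999, 0, 0)–(-0.2999, -0.217875, 0)  len=0.2179
  (v7,v8,v2) [--+] → (-0.2999, -0.217875, 1.94155)–(-0.2999, 0, 2.15324)  len=0.3038
  (v8,v0,v9) [-+-] → (-0.2999, -0.217875, 0)–(-0.2999, -0.923011, 0)  len=0.7051
  (v8,v9,v2) [--+] → (-0.2999, -0.923011, 0.148049)–(-0.2999, -0.217875, 1.94155)  len=1.9271
  (v9,v0,v10) [-++] → (-0.2999, -0.923011, 0)–(-0.2999, -0.9701, 0)  len=0.0471
  (v9,v10,v2) [-++] → (-0.2999, -0.9701, 0)–(-0.2999, -0.923011, 0.148049)  len=0.1554

Chained into 1 loop(s):
  loop 1: 12 segments, perimeter = 6.7127
Total perimeter = 6.713


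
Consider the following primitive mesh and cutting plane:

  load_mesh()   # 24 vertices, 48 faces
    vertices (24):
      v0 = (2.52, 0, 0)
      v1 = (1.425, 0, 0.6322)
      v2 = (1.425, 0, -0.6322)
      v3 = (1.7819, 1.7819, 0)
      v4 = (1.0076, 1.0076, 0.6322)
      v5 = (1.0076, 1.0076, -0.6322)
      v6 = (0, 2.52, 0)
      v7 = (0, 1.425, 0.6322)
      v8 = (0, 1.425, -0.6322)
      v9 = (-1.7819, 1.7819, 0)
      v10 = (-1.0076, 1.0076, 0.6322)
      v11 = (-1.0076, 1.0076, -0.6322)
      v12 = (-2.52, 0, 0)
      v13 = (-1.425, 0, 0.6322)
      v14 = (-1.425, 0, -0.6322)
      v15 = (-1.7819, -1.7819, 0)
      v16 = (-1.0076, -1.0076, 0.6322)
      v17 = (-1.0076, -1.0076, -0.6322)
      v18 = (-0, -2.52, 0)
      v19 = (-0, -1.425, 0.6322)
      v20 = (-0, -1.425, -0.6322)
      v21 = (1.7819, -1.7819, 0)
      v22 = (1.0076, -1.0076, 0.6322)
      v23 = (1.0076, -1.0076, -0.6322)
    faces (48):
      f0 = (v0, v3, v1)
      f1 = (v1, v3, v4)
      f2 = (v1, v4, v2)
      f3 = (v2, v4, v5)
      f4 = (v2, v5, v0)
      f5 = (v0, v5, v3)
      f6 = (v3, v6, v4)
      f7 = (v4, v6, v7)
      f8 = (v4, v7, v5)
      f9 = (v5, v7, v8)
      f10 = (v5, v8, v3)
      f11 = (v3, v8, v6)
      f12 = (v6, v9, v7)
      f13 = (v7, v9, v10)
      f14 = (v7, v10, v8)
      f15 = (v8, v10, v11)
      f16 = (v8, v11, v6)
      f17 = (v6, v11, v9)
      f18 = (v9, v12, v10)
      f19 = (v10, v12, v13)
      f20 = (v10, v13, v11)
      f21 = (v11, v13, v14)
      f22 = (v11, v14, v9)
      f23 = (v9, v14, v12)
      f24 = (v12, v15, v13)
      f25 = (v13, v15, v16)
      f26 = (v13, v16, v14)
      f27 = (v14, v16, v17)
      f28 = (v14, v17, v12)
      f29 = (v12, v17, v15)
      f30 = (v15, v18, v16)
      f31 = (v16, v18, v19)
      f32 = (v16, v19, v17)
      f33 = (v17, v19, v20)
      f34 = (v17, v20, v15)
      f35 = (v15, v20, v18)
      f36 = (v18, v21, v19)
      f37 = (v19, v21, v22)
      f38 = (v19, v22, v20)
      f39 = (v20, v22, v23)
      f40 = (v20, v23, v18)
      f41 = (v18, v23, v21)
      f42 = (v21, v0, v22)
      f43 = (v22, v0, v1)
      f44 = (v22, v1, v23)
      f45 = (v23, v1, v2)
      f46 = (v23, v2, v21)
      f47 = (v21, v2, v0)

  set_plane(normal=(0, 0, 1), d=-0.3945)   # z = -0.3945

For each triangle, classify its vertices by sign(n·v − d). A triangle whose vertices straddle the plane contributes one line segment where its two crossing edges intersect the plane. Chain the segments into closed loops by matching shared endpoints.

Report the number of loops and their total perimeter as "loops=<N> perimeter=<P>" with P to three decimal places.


loops=2 perimeter=19.971

Straddling triangles (32 of 48):
  (v1,v4,v2) [++-] → (1.34653, 0.189423, -0.3945)–(1.425, 0, -0.3945)  len=0.2050
  (v2,v4,v5) [-+-] → (1.34653, 0.189423, -0.3945)–(1.0076, 1.0076, -0.3945)  len=0.8856
  (v2,v5,v0) [--+] → (1.57625, 0.628754, -0.3945)–(1.83671, 0, -0.3945)  len=0.6806
  (v0,v5,v3) [+-+] → (1.57625, 0.628754, -0.3945)–(1.29873, 1.29873, -0.3945)  len=0.7252
  (v4,v7,v5) [++-] → (0.818177, 1.08607, -0.3945)–(1.0076, 1.0076, -0.3945)  len=0.2050
  (v5,v7,v8) [-+-] → (0.818177, 1.08607, -0.3945)–(0, 1.425, -0.3945)  len=0.8856
  (v5,v8,v3) [--+] → (0.669974, 1.55919, -0.3945)–(1.29873, 1.29873, -0.3945)  len=0.6806
  (v3,v8,v6) [+-+] → (0.669974, 1.55919, -0.3945)–(0, 1.83671, -0.3945)  len=0.7252
  (v7,v10,v8) [++-] → (-0.189423, 1.34653, -0.3945)–(0, 1.425, -0.3945)  len=0.2050
  (v8,v10,v11) [-+-] → (-0.189423, 1.34653, -0.3945)–(-1.0076, 1.0076, -0.3945)  len=0.8856
  (v8,v11,v6) [--+] → (-0.628754, 1.57625, -0.3945)–(0, 1.83671, -0.3945)  len=0.6806
  (v6,v11,v9) [+-+] → (-0.628754, 1.57625, -0.3945)–(-1.29873, 1.29873, -0.3945)  len=0.7252
  (v10,v13,v11) [++-] → (-1.08607, 0.818177, -0.3945)–(-1.0076, 1.0076, -0.3945)  len=0.2050
  (v11,v13,v14) [-+-] → (-1.08607, 0.818177, -0.3945)–(-1.425, 0, -0.3945)  len=0.8856
  (v11,v14,v9) [--+] → (-1.55919, 0.669974, -0.3945)–(-1.29873, 1.29873, -0.3945)  len=0.6806
  (v9,v14,v12) [+-+] → (-1.55919, 0.669974, -0.3945)–(-1.83671, 0, -0.3945)  len=0.7252
  (v13,v16,v14) [++-] → (-1.34653, -0.189423, -0.3945)–(-1.425, 0, -0.3945)  len=0.2050
  (v14,v16,v17) [-+-] → (-1.34653, -0.189423, -0.3945)–(-1.0076, -1.0076, -0.3945)  len=0.8856
  (v14,v17,v12) [--+] → (-1.57625, -0.628754, -0.3945)–(-1.83671, 0, -0.3945)  len=0.6806
  (v12,v17,v15) [+-+] → (-1.57625, -0.628754, -0.3945)–(-1.29873, -1.29873, -0.3945)  len=0.7252
  (v16,v19,v17) [++-] → (-0.818177, -1.08607, -0.3945)–(-1.0076, -1.0076, -0.3945)  len=0.2050
  (v17,v19,v20) [-+-] → (-0.818177, -1.08607, -0.3945)–(0, -1.425, -0.3945)  len=0.8856
  (v17,v20,v15) [--+] → (-0.669974, -1.55919, -0.3945)–(-1.29873, -1.29873, -0.3945)  len=0.6806
  (v15,v20,v18) [+-+] → (-0.669974, -1.55919, -0.3945)–(0, -1.83671, -0.3945)  len=0.7252
  (v19,v22,v20) [++-] → (0.189423, -1.34653, -0.3945)–(0, -1.425, -0.3945)  len=0.2050
  (v20,v22,v23) [-+-] → (0.189423, -1.34653, -0.3945)–(1.0076, -1.0076, -0.3945)  len=0.8856
  (v20,v23,v18) [--+] → (0.628754, -1.57625, -0.3945)–(0, -1.83671, -0.3945)  len=0.6806
  (v18,v23,v21) [+-+] → (0.628754, -1.57625, -0.3945)–(1.29873, -1.29873, -0.3945)  len=0.7252
  (v22,v1,v23) [++-] → (1.08607, -0.818177, -0.3945)–(1.0076, -1.0076, -0.3945)  len=0.2050
  (v23,v1,v2) [-+-] → (1.08607, -0.818177, -0.3945)–(1.425, 0, -0.3945)  len=0.8856
  (v23,v2,v21) [--+] → (1.55919, -0.669974, -0.3945)–(1.29873, -1.29873, -0.3945)  len=0.6806
  (v21,v2,v0) [+-+] → (1.55919, -0.669974, -0.3945)–(1.83671, 0, -0.3945)  len=0.7252

Chained into 2 loop(s):
  loop 1: 16 segments, perimeter = 8.7251
  loop 2: 16 segments, perimeter = 11.2460
Total perimeter = 19.971


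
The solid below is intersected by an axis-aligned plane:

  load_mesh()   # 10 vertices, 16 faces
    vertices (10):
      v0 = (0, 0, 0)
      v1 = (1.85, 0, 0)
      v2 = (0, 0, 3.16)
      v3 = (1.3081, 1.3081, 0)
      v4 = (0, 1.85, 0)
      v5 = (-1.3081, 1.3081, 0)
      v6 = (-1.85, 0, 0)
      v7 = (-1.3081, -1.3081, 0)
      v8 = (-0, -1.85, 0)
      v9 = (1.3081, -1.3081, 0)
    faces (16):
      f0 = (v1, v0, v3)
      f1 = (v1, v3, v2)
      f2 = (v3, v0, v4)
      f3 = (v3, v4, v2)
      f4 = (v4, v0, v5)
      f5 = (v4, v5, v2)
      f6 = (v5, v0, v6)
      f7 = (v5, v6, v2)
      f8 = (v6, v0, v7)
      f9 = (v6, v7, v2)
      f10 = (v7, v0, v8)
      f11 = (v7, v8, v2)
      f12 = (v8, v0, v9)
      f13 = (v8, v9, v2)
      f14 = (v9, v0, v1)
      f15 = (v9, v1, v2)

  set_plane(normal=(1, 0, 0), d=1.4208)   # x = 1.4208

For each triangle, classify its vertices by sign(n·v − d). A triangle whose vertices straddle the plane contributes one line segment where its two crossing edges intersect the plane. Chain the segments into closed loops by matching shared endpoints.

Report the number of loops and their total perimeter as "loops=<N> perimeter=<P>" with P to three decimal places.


Straddling triangles (4 of 16):
  (v1,v0,v3) [+--] → (1.4208, 0, 0)–(1.4208, 1.03605, 0)  len=1.0361
  (v1,v3,v2) [+--] → (1.4208, 1.03605, 0)–(1.4208, 0, 0.73312)  len=1.2692
  (v9,v0,v1) [--+] → (1.4208, 0, 0)–(1.4208, -1.03605, 0)  len=1.0361
  (v9,v1,v2) [-+-] → (1.4208, -1.03605, 0)–(1.4208, 0, 0.73312)  len=1.2692

Chained into 1 loop(s):
  loop 1: 4 segments, perimeter = 4.6105
Total perimeter = 4.611

loops=1 perimeter=4.611


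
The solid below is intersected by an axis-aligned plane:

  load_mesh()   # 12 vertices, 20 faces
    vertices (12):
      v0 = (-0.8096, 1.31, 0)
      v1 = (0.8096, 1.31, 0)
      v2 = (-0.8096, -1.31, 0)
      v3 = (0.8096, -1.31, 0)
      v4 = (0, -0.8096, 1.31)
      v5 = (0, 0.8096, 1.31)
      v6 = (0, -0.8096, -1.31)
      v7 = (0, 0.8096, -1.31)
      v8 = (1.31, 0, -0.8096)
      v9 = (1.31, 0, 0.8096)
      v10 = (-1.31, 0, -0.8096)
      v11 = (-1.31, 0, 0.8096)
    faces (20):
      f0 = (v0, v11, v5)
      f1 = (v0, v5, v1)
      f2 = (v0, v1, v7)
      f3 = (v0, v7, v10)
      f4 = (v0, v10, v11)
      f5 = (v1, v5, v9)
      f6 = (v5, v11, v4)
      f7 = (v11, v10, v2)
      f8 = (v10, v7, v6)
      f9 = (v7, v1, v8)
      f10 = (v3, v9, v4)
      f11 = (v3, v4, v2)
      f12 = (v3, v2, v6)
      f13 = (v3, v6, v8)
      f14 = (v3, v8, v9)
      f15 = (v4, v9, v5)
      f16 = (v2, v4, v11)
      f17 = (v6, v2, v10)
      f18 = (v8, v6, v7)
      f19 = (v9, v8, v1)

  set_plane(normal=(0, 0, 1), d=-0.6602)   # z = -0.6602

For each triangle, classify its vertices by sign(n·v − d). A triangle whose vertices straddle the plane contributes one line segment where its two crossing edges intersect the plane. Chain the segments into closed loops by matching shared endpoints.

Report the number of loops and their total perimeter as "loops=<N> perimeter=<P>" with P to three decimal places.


loops=1 perimeter=7.258

Straddling triangles (10 of 20):
  (v0,v1,v7) [++-] → (0.401586, 1.05781, -0.6602)–(-0.401586, 1.05781, -0.6602)  len=0.8032
  (v0,v7,v10) [+--] → (-0.401586, 1.05781, -0.6602)–(-1.21766, 0.241742, -0.6602)  len=1.1541
  (v0,v10,v11) [+-+] → (-1.21766, 0.241742, -0.6602)–(-1.31, 0, -0.6602)  len=0.2588
  (v11,v10,v2) [+-+] → (-1.31, 0, -0.6602)–(-1.21766, -0.241742, -0.6602)  len=0.2588
  (v7,v1,v8) [-+-] → (0.401586, 1.05781, -0.6602)–(1.21766, 0.241742, -0.6602)  len=1.1541
  (v3,v2,v6) [++-] → (-0.401586, -1.05781, -0.6602)–(0.401586, -1.05781, -0.6602)  len=0.8032
  (v3,v6,v8) [+--] → (0.401586, -1.05781, -0.6602)–(1.21766, -0.241742, -0.6602)  len=1.1541
  (v3,v8,v9) [+-+] → (1.21766, -0.241742, -0.6602)–(1.31, 0, -0.6602)  len=0.2588
  (v6,v2,v10) [-+-] → (-0.401586, -1.05781, -0.6602)–(-1.21766, -0.241742, -0.6602)  len=1.1541
  (v9,v8,v1) [+-+] → (1.31, 0, -0.6602)–(1.21766, 0.241742, -0.6602)  len=0.2588

Chained into 1 loop(s):
  loop 1: 10 segments, perimeter = 7.2579
Total perimeter = 7.258


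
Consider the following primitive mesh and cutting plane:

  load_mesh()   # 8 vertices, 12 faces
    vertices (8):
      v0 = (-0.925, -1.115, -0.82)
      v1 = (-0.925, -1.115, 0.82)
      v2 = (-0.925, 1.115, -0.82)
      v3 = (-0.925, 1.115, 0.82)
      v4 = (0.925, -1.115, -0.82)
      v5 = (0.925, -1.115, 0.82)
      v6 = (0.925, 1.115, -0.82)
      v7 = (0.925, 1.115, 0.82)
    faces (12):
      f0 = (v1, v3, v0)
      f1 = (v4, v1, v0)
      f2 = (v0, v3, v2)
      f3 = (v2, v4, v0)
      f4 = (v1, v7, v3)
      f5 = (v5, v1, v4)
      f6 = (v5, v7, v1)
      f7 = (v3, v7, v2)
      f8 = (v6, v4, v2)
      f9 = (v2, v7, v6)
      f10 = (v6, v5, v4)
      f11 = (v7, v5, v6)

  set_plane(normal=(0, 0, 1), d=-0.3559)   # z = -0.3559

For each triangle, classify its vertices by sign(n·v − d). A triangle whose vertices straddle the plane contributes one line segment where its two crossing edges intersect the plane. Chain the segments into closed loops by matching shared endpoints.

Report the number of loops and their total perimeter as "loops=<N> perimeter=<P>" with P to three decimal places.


Straddling triangles (8 of 12):
  (v1,v3,v0) [++-] → (-0.925, -0.483937, -0.3559)–(-0.925, -1.115, -0.3559)  len=0.6311
  (v4,v1,v0) [-+-] → (0.401473, -1.115, -0.3559)–(-0.925, -1.115, -0.3559)  len=1.3265
  (v0,v3,v2) [-+-] → (-0.925, -0.483937, -0.3559)–(-0.925, 1.115, -0.3559)  len=1.5989
  (v5,v1,v4) [++-] → (0.401473, -1.115, -0.3559)–(0.925, -1.115, -0.3559)  len=0.5235
  (v3,v7,v2) [++-] → (-0.401473, 1.115, -0.3559)–(-0.925, 1.115, -0.3559)  len=0.5235
  (v2,v7,v6) [-+-] → (-0.401473, 1.115, -0.3559)–(0.925, 1.115, -0.3559)  len=1.3265
  (v6,v5,v4) [-+-] → (0.925, 0.483937, -0.3559)–(0.925, -1.115, -0.3559)  len=1.5989
  (v7,v5,v6) [++-] → (0.925, 0.483937, -0.3559)–(0.925, 1.115, -0.3559)  len=0.6311

Chained into 1 loop(s):
  loop 1: 8 segments, perimeter = 8.1600
Total perimeter = 8.160

loops=1 perimeter=8.160


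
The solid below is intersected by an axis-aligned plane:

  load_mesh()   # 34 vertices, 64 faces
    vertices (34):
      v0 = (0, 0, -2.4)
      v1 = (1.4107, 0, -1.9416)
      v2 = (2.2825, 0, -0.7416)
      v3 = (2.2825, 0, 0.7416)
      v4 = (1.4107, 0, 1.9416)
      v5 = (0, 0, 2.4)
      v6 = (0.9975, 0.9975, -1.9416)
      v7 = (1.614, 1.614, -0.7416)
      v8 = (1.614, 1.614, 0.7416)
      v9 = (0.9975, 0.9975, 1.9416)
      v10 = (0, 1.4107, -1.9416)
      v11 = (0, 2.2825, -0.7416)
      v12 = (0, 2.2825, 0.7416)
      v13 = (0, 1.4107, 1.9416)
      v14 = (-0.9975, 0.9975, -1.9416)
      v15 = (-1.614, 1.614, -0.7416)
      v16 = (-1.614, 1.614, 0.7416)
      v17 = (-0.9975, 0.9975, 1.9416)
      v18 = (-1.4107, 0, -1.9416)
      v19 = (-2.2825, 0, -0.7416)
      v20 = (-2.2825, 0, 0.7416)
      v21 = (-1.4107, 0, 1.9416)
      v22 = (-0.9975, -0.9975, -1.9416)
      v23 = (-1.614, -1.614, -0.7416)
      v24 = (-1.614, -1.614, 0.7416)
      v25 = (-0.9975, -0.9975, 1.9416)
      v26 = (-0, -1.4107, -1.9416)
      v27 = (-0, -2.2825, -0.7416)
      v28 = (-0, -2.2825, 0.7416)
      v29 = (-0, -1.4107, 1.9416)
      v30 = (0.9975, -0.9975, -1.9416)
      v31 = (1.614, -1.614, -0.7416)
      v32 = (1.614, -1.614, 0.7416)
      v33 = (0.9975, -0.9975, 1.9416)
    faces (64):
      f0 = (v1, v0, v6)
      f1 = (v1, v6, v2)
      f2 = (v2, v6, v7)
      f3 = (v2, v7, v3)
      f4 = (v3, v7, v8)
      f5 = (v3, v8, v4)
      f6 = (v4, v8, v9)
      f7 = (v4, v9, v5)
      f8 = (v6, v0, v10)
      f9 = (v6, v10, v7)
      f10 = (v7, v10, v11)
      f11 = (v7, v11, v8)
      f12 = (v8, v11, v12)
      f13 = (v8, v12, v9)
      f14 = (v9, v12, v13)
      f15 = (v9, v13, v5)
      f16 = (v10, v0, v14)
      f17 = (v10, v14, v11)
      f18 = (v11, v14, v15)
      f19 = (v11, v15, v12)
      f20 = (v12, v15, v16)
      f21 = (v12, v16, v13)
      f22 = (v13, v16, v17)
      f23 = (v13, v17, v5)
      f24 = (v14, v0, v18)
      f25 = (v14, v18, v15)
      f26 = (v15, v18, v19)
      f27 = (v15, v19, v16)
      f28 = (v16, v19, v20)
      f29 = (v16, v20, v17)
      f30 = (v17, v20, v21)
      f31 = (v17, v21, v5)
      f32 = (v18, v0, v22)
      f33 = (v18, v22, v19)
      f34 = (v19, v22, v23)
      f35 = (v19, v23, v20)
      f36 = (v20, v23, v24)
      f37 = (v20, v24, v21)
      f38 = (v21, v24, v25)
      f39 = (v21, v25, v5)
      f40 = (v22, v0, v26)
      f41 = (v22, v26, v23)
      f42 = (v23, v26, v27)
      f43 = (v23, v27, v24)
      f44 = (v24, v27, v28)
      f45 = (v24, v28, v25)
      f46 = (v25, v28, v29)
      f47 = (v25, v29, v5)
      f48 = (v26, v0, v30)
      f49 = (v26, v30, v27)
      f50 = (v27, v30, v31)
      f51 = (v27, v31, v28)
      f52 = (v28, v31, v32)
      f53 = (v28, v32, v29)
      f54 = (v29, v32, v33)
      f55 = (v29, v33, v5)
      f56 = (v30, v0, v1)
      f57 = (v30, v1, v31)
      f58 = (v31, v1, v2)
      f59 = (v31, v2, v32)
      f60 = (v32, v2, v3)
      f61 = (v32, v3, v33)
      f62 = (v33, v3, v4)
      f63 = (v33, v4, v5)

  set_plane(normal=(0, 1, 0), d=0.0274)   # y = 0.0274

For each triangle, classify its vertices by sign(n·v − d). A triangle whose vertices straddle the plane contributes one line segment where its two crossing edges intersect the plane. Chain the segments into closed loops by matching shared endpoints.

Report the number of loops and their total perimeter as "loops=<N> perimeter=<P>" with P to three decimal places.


loops=1 perimeter=14.780

Straddling triangles (20 of 64):
  (v1,v0,v6) [--+] → (0.0274, 0.0274, -2.38741)–(1.39935, 0.0274, -1.9416)  len=1.4426
  (v1,v6,v2) [-+-] → (1.39935, 0.0274, -1.9416)–(2.2472, 0.0274, -0.774562)  len=1.4425
  (v2,v6,v7) [-++] → (2.2472, 0.0274, -0.774562)–(2.27115, 0.0274, -0.7416)  len=0.0407
  (v2,v7,v3) [-+-] → (2.27115, 0.0274, -0.7416)–(2.27115, 0.0274, 0.716421)  len=1.4580
  (v3,v7,v8) [-++] → (2.27115, 0.0274, 0.716421)–(2.27115, 0.0274, 0.7416)  len=0.0252
  (v3,v8,v4) [-+-] → (2.27115, 0.0274, 0.7416)–(1.41415, 0.0274, 1.92123)  len=1.4581
  (v4,v8,v9) [-++] → (1.41415, 0.0274, 1.92123)–(1.39935, 0.0274, 1.9416)  len=0.0252
  (v4,v9,v5) [-+-] → (1.39935, 0.0274, 1.9416)–(0.0274, 0.0274, 2.38741)  len=1.4426
  (v6,v0,v10) [+-+] → (0.0274, 0.0274, -2.38741)–(0, 0.0274, -2.3911)  len=0.0276
  (v9,v13,v5) [++-] → (0, 0.0274, 2.3911)–(0.0274, 0.0274, 2.38741)  len=0.0276
  (v10,v0,v14) [+-+] → (0, 0.0274, -2.3911)–(-0.0274, 0.0274, -2.38741)  len=0.0276
  (v13,v17,v5) [++-] → (-0.0274, 0.0274, 2.38741)–(0, 0.0274, 2.3911)  len=0.0276
  (v14,v0,v18) [+--] → (-0.0274, 0.0274, -2.38741)–(-1.39935, 0.0274, -1.9416)  len=1.4426
  (v14,v18,v15) [+-+] → (-1.39935, 0.0274, -1.9416)–(-1.41415, 0.0274, -1.92123)  len=0.0252
  (v15,v18,v19) [+--] → (-1.41415, 0.0274, -1.92123)–(-2.27115, 0.0274, -0.7416)  len=1.4581
  (v15,v19,v16) [+-+] → (-2.27115, 0.0274, -0.7416)–(-2.27115, 0.0274, -0.716421)  len=0.0252
  (v16,v19,v20) [+--] → (-2.27115, 0.0274, -0.716421)–(-2.27115, 0.0274, 0.7416)  len=1.4580
  (v16,v20,v17) [+-+] → (-2.27115, 0.0274, 0.7416)–(-2.2472, 0.0274, 0.774562)  len=0.0407
  (v17,v20,v21) [+--] → (-2.2472, 0.0274, 0.774562)–(-1.39935, 0.0274, 1.9416)  len=1.4425
  (v17,v21,v5) [+--] → (-1.39935, 0.0274, 1.9416)–(-0.0274, 0.0274, 2.38741)  len=1.4426

Chained into 1 loop(s):
  loop 1: 20 segments, perimeter = 14.7803
Total perimeter = 14.780


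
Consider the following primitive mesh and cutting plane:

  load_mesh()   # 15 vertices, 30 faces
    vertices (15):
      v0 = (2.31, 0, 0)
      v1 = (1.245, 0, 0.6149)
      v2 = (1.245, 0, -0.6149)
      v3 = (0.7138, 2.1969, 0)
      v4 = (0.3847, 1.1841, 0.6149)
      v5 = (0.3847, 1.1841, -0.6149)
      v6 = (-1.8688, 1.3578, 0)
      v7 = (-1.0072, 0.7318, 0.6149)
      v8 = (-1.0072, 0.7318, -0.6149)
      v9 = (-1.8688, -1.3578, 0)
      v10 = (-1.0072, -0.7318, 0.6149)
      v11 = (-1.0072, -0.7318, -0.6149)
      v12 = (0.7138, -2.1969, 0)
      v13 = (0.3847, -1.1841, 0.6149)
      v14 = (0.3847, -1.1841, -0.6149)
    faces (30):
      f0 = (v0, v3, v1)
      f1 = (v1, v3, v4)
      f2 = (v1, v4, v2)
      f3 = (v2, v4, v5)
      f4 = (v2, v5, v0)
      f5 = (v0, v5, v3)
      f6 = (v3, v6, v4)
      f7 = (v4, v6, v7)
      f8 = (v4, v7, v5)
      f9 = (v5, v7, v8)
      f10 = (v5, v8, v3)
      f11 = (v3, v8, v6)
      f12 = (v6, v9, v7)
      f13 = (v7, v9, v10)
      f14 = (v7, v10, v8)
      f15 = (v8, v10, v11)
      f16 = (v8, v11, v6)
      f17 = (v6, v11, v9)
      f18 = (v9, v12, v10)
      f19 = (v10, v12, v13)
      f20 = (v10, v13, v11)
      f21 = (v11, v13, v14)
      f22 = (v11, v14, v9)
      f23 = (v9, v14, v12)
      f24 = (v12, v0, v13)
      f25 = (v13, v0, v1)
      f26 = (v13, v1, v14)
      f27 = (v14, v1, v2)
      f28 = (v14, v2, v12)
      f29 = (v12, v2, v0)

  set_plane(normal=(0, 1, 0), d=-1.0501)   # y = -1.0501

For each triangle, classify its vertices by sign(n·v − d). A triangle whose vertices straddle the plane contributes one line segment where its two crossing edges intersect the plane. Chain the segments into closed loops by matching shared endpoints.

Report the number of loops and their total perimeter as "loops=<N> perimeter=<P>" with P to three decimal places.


loops=2 perimeter=8.863

Straddling triangles (14 of 30):
  (v6,v9,v7) [+-+] → (-1.8688, -1.0501, 0)–(-1.74193, -1.0501, 0.0905459)  len=0.1559
  (v7,v9,v10) [+-+] → (-1.74193, -1.0501, 0.0905459)–(-1.44529, -1.0501, 0.302244)  len=0.3644
  (v6,v11,v9) [++-] → (-1.44529, -1.0501, -0.302244)–(-1.8688, -1.0501, 0)  len=0.5203
  (v9,v12,v10) [--+] → (-0.633304, -1.0501, 0.48131)–(-1.44529, -1.0501, 0.302244)  len=0.8315
  (v10,v12,v13) [+--] → (-0.633304, -1.0501, 0.48131)–(-0.0276692, -1.0501, 0.6149)  len=0.6202
  (v10,v13,v11) [+-+] → (-0.0276692, -1.0501, 0.6149)–(-0.0276692, -1.0501, 0.250555)  len=0.3643
  (v11,v13,v14) [+--] → (-0.0276692, -1.0501, 0.250555)–(-0.0276692, -1.0501, -0.6149)  len=0.8655
  (v11,v14,v9) [+--] → (-0.0276692, -1.0501, -0.6149)–(-1.44529, -1.0501, -0.302244)  len=1.4517
  (v12,v0,v13) [-+-] → (1.54703, -1.0501, 0)–(0.602579, -1.0501, 0.545314)  len=1.0906
  (v13,v0,v1) [-++] → (0.602579, -1.0501, 0.545314)–(0.482057, -1.0501, 0.6149)  len=0.1392
  (v13,v1,v14) [-+-] → (0.482057, -1.0501, 0.6149)–(0.482057, -1.0501, -0.475728)  len=1.0906
  (v14,v1,v2) [-++] → (0.482057, -1.0501, -0.475728)–(0.482057, -1.0501, -0.6149)  len=0.1392
  (v14,v2,v12) [-+-] → (0.482057, -1.0501, -0.6149)–(0.991091, -1.0501, -0.320983)  len=0.5878
  (v12,v2,v0) [-++] → (0.991091, -1.0501, -0.320983)–(1.54703, -1.0501, 0)  len=0.6419

Chained into 2 loop(s):
  loop 1: 8 segments, perimeter = 5.1738
  loop 2: 6 segments, perimeter = 3.6893
Total perimeter = 8.863
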